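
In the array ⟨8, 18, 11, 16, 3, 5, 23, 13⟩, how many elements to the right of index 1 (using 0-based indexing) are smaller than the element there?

The element at index 1 is 18.
Elements after it: 11, 16, 3, 5, 23, 13
Those smaller than 18: 11, 16, 3, 5, 13

5 such elements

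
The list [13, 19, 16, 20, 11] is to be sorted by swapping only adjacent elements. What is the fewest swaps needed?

5

The minimum number of adjacent swaps to sort an array equals its inversion count, since every such swap removes exactly one inversion.
Count inversions — for each element, later elements that are smaller:
13: 11 → 1
19: 16, 11 → 2
16: 11 → 1
20: 11 → 1
11: none → 0
Total inversions: 1 + 2 + 1 + 1 + 0 = 5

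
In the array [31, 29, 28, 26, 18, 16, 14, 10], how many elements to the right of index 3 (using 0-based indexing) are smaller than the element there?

The element at index 3 is 26.
Elements after it: 18, 16, 14, 10
Those smaller than 26: 18, 16, 14, 10

4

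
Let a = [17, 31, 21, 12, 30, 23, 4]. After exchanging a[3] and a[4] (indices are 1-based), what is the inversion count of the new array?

Positions 3 and 4 hold 21 and 12; after swapping, the array is [17, 31, 12, 21, 30, 23, 4].
Element-by-element contributions:
17 → 12, 4 → 2
31 → 12, 21, 30, 23, 4 → 5
12 → 4 → 1
21 → 4 → 1
30 → 23, 4 → 2
23 → 4 → 1
4 → none → 0
Sum: 2 + 5 + 1 + 1 + 2 + 1 + 0 = 12

12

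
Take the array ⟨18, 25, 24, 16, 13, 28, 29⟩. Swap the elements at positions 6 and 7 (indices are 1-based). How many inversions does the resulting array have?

9 inversions

Positions 6 and 7 hold 28 and 29; after swapping, the array is [18, 25, 24, 16, 13, 29, 28].
Element-by-element contributions:
18: 2
25: 3
24: 2
16: 1
13: 0
29: 1
28: 0
Sum: 2 + 3 + 2 + 1 + 0 + 1 + 0 = 9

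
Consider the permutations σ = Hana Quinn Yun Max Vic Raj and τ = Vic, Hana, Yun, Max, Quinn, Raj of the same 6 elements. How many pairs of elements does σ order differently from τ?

Assign each item its position (1..6) in the first ordering, then rewrite the second ordering as that position sequence:
positions: Hana→1, Quinn→2, Yun→3, Max→4, Vic→5, Raj→6
second ordering as positions: [5, 1, 3, 4, 2, 6]
Discordant pairs = inversions in this position sequence.
5: 1, 3, 4, 2 → 4
1: 0
3: 2 → 1
4: 2 → 1
2: 0
6: 0
Total: 4 + 0 + 1 + 1 + 0 + 0 = 6

6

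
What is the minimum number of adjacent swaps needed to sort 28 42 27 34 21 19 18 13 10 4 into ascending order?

42

Each adjacent swap fixes exactly one inversion, so the minimum swap count equals the number of inversions.
Count inversions — for each element, later elements that are smaller:
28: 27, 21, 19, 18, 13, 10, 4 → 7
42: 27, 34, 21, 19, 18, 13, 10, 4 → 8
27: 21, 19, 18, 13, 10, 4 → 6
34: 21, 19, 18, 13, 10, 4 → 6
21: 19, 18, 13, 10, 4 → 5
19: 18, 13, 10, 4 → 4
18: 13, 10, 4 → 3
13: 10, 4 → 2
10: 4 → 1
4: none → 0
Total inversions: 7 + 8 + 6 + 6 + 5 + 4 + 3 + 2 + 1 + 0 = 42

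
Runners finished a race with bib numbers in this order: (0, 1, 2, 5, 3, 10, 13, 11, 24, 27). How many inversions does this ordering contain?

Inversions: 2

Element-by-element contributions:
0 → none → 0
1 → none → 0
2 → none → 0
5 → 3 → 1
3 → none → 0
10 → none → 0
13 → 11 → 1
11 → none → 0
24 → none → 0
27 → none → 0
Sum: 0 + 0 + 0 + 1 + 0 + 0 + 1 + 0 + 0 + 0 = 2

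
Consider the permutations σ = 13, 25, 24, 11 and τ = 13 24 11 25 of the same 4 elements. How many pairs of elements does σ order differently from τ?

Assign each item its position (1..4) in the first ordering, then rewrite the second ordering as that position sequence:
positions: 13→1, 25→2, 24→3, 11→4
second ordering as positions: [1, 3, 4, 2]
Discordant pairs = inversions in this position sequence.
1: 0
3: 2 → 1
4: 2 → 1
2: 0
Total: 0 + 1 + 1 + 0 = 2

Discordant pairs: 2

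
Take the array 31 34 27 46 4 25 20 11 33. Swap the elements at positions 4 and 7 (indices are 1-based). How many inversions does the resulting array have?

20

Positions 4 and 7 hold 46 and 20; after swapping, the array is [31, 34, 27, 20, 4, 25, 46, 11, 33].
Sweep left to right; for each value list the smaller values that follow it:
31 → 27, 20, 4, 25, 11 → 5
34 → 27, 20, 4, 25, 11, 33 → 6
27 → 20, 4, 25, 11 → 4
20 → 4, 11 → 2
4 → none → 0
25 → 11 → 1
46 → 11, 33 → 2
11 → none → 0
33 → none → 0
Sum: 5 + 6 + 4 + 2 + 0 + 1 + 2 + 0 + 0 = 20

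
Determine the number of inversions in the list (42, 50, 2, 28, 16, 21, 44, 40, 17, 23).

Count, for each position, how many later elements it exceeds:
42: 7
50: 8
2: 0
28: 4
16: 0
21: 1
44: 3
40: 2
17: 0
23: 0
Sum: 7 + 8 + 0 + 4 + 0 + 1 + 3 + 2 + 0 + 0 = 25

25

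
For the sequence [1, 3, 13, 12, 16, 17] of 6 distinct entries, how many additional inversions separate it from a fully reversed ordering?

14 inversions short

Maximum inversions for 6 distinct elements is C(6, 2) = 6·5/2 = 15.
Current inversions — for each element, count later smaller elements:
1: 0
3: 0
13: 1
12: 0
16: 0
17: 0
Current total: 0 + 0 + 1 + 0 + 0 + 0 = 1
Shortfall: 15 − 1 = 14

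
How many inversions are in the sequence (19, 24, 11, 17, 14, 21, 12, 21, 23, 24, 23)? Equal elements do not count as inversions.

Out-of-order pairs: 17

Element-by-element contributions:
19 → 11, 17, 14, 12 → 4
24 → 11, 17, 14, 21, 12, 21, 23, 23 → 8
11 → none → 0
17 → 14, 12 → 2
14 → 12 → 1
21 → 12 → 1
12 → none → 0
21 → none → 0
23 → none → 0
24 → 23 → 1
23 → none → 0
Sum: 4 + 8 + 0 + 2 + 1 + 1 + 0 + 0 + 0 + 1 + 0 = 17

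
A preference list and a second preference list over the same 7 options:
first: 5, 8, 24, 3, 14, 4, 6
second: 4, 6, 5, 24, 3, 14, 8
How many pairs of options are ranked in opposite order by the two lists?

13

Assign each item its position (1..7) in the first ordering, then rewrite the second ordering as that position sequence:
positions: 5→1, 8→2, 24→3, 3→4, 14→5, 4→6, 6→7
second ordering as positions: [6, 7, 1, 3, 4, 5, 2]
Discordant pairs = inversions in this position sequence.
6: 1, 3, 4, 5, 2 → 5
7: 1, 3, 4, 5, 2 → 5
1: 0
3: 2 → 1
4: 2 → 1
5: 2 → 1
2: 0
Total: 5 + 5 + 0 + 1 + 1 + 1 + 0 = 13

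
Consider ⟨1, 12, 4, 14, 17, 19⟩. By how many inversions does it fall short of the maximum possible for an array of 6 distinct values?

14

Maximum inversions for 6 distinct elements is C(6, 2) = 6·5/2 = 15.
Current inversions — for each element, count later smaller elements:
1: 0
12: 1
4: 0
14: 0
17: 0
19: 0
Current total: 0 + 1 + 0 + 0 + 0 + 0 = 1
Shortfall: 15 − 1 = 14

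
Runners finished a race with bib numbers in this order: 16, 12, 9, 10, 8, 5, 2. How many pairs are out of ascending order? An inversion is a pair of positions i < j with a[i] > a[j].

20 inversions

For each element, count later entries that are smaller:
16 → 12, 9, 10, 8, 5, 2 → 6
12 → 9, 10, 8, 5, 2 → 5
9 → 8, 5, 2 → 3
10 → 8, 5, 2 → 3
8 → 5, 2 → 2
5 → 2 → 1
2 → none → 0
Sum: 6 + 5 + 3 + 3 + 2 + 1 + 0 = 20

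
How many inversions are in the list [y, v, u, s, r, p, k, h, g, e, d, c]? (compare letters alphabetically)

66 inversions

Sweep left to right; for each value list the smaller values that follow it:
y: 11
v: 10
u: 9
s: 8
r: 7
p: 6
k: 5
h: 4
g: 3
e: 2
d: 1
c: 0
Sum: 11 + 10 + 9 + 8 + 7 + 6 + 5 + 4 + 3 + 2 + 1 + 0 = 66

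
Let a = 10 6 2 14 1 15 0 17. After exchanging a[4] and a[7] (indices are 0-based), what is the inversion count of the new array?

Inversions: 16

Positions 4 and 7 hold 1 and 17; after swapping, the array is [10, 6, 2, 14, 17, 15, 0, 1].
Count, for each position, how many later elements it exceeds:
10 → 6, 2, 0, 1 → 4
6 → 2, 0, 1 → 3
2 → 0, 1 → 2
14 → 0, 1 → 2
17 → 15, 0, 1 → 3
15 → 0, 1 → 2
0 → none → 0
1 → none → 0
Sum: 4 + 3 + 2 + 2 + 3 + 2 + 0 + 0 = 16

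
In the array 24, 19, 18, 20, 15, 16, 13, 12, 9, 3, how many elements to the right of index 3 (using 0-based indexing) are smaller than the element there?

The element at index 3 is 20.
Elements after it: 15, 16, 13, 12, 9, 3
Those smaller than 20: 15, 16, 13, 12, 9, 3

6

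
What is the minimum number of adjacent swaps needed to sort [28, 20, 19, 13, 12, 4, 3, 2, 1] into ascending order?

36

Each adjacent swap fixes exactly one inversion, so the minimum swap count equals the number of inversions.
Count inversions — for each element, later elements that are smaller:
28: 20, 19, 13, 12, 4, 3, 2, 1 → 8
20: 19, 13, 12, 4, 3, 2, 1 → 7
19: 13, 12, 4, 3, 2, 1 → 6
13: 12, 4, 3, 2, 1 → 5
12: 4, 3, 2, 1 → 4
4: 3, 2, 1 → 3
3: 2, 1 → 2
2: 1 → 1
1: none → 0
Total inversions: 8 + 7 + 6 + 5 + 4 + 3 + 2 + 1 + 0 = 36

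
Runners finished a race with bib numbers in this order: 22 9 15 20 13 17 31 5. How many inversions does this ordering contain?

15

Count, for each position, how many later elements it exceeds:
22 → 9, 15, 20, 13, 17, 5 → 6
9 → 5 → 1
15 → 13, 5 → 2
20 → 13, 17, 5 → 3
13 → 5 → 1
17 → 5 → 1
31 → 5 → 1
5 → none → 0
Sum: 6 + 1 + 2 + 3 + 1 + 1 + 1 + 0 = 15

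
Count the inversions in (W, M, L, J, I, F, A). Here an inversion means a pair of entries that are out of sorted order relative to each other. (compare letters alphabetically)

Sweep left to right; for each value list the smaller values that follow it:
W: 6
M: 5
L: 4
J: 3
I: 2
F: 1
A: 0
Sum: 6 + 5 + 4 + 3 + 2 + 1 + 0 = 21

Inversions: 21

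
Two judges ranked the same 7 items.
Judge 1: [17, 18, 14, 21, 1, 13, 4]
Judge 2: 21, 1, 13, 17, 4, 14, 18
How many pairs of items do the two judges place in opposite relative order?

12

Assign each item its position (1..7) in the first ordering, then rewrite the second ordering as that position sequence:
positions: 17→1, 18→2, 14→3, 21→4, 1→5, 13→6, 4→7
second ordering as positions: [4, 5, 6, 1, 7, 3, 2]
Discordant pairs = inversions in this position sequence.
4: 1, 3, 2 → 3
5: 1, 3, 2 → 3
6: 1, 3, 2 → 3
1: 0
7: 3, 2 → 2
3: 2 → 1
2: 0
Total: 3 + 3 + 3 + 0 + 2 + 1 + 0 = 12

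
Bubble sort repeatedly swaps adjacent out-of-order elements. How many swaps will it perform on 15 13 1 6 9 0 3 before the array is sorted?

16

The minimum number of adjacent swaps to sort an array equals its inversion count, since every such swap removes exactly one inversion.
Count inversions — for each element, later elements that are smaller:
15: 13, 1, 6, 9, 0, 3 → 6
13: 1, 6, 9, 0, 3 → 5
1: 0 → 1
6: 0, 3 → 2
9: 0, 3 → 2
0: none → 0
3: none → 0
Total inversions: 6 + 5 + 1 + 2 + 2 + 0 + 0 = 16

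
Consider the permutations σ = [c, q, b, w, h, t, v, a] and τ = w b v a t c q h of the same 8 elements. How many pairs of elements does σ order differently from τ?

16 discordant pairs

Assign each item its position (1..8) in the first ordering, then rewrite the second ordering as that position sequence:
positions: c→1, q→2, b→3, w→4, h→5, t→6, v→7, a→8
second ordering as positions: [4, 3, 7, 8, 6, 1, 2, 5]
Discordant pairs = inversions in this position sequence.
4: 3, 1, 2 → 3
3: 1, 2 → 2
7: 6, 1, 2, 5 → 4
8: 6, 1, 2, 5 → 4
6: 1, 2, 5 → 3
1: 0
2: 0
5: 0
Total: 3 + 2 + 4 + 4 + 3 + 0 + 0 + 0 = 16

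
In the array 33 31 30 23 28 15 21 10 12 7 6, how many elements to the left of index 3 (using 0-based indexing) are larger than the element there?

The element at index 3 is 23.
Elements before it: 33, 31, 30
Those larger than 23: 33, 31, 30

3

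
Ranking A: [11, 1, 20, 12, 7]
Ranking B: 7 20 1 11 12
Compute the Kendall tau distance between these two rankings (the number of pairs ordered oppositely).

Assign each item its position (1..5) in the first ordering, then rewrite the second ordering as that position sequence:
positions: 11→1, 1→2, 20→3, 12→4, 7→5
second ordering as positions: [5, 3, 2, 1, 4]
Discordant pairs = inversions in this position sequence.
5: 3, 2, 1, 4 → 4
3: 2, 1 → 2
2: 1 → 1
1: 0
4: 0
Total: 4 + 2 + 1 + 0 + 0 = 7

7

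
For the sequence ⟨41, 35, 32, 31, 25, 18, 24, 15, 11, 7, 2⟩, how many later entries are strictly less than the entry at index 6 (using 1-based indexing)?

The element at index 6 is 18.
Elements after it: 24, 15, 11, 7, 2
Those smaller than 18: 15, 11, 7, 2

4 such elements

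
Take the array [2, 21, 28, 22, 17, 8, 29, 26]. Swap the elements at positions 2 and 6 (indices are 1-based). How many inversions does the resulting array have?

7

Positions 2 and 6 hold 21 and 8; after swapping, the array is [2, 8, 28, 22, 17, 21, 29, 26].
Element-by-element contributions:
2 → none → 0
8 → none → 0
28 → 22, 17, 21, 26 → 4
22 → 17, 21 → 2
17 → none → 0
21 → none → 0
29 → 26 → 1
26 → none → 0
Sum: 0 + 0 + 4 + 2 + 0 + 0 + 1 + 0 = 7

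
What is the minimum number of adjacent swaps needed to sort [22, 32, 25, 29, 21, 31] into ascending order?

7

Minimum adjacent swaps = number of inversions (each swap of adjacent out-of-order elements removes one inversion and no swap can remove more).
Count inversions — for each element, later elements that are smaller:
22: 21 → 1
32: 25, 29, 21, 31 → 4
25: 21 → 1
29: 21 → 1
21: none → 0
31: none → 0
Total inversions: 1 + 4 + 1 + 1 + 0 + 0 = 7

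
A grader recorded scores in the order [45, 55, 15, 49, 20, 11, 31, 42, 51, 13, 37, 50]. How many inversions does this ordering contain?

Element-by-element contributions:
45: 7
55: 10
15: 2
49: 6
20: 2
11: 0
31: 1
42: 2
51: 3
13: 0
37: 0
50: 0
Sum: 7 + 10 + 2 + 6 + 2 + 0 + 1 + 2 + 3 + 0 + 0 + 0 = 33

Inversions: 33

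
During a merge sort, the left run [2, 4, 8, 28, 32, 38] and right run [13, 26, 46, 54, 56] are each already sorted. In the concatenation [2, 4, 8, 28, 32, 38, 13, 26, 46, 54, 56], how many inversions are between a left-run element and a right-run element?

Take each right-half value and tally the left-half values above it:
r = 13: 28, 32, 38 → 3
r = 26: 28, 32, 38 → 3
r = 46: none → 0
r = 54: none → 0
r = 56: none → 0
Cross-inversions: 3 + 3 + 0 + 0 + 0 = 6

6 split inversions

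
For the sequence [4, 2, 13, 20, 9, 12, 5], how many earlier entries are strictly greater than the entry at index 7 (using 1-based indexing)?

The element at index 7 is 5.
Elements before it: 4, 2, 13, 20, 9, 12
Those larger than 5: 13, 20, 9, 12

4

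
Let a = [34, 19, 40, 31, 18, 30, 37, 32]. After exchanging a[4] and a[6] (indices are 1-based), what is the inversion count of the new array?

Positions 4 and 6 hold 31 and 30; after swapping, the array is [34, 19, 40, 30, 18, 31, 37, 32].
For each element, count later entries that are smaller:
34 → 19, 30, 18, 31, 32 → 5
19 → 18 → 1
40 → 30, 18, 31, 37, 32 → 5
30 → 18 → 1
18 → none → 0
31 → none → 0
37 → 32 → 1
32 → none → 0
Sum: 5 + 1 + 5 + 1 + 0 + 0 + 1 + 0 = 13

13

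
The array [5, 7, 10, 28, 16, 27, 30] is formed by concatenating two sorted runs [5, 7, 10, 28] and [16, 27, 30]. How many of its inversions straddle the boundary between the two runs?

There are 2 split inversions.

Count, for every r in R, how many entries of L exceed r:
r = 16: 28 → 1
r = 27: 28 → 1
r = 30: none → 0
Cross-inversions: 1 + 1 + 0 = 2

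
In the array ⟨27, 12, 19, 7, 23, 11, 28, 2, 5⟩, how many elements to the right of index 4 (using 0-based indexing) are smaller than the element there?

3 such elements

The element at index 4 is 23.
Elements after it: 11, 28, 2, 5
Those smaller than 23: 11, 2, 5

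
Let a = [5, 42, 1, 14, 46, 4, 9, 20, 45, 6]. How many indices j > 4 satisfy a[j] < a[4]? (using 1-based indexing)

The element at index 4 is 14.
Elements after it: 46, 4, 9, 20, 45, 6
Those smaller than 14: 4, 9, 6

3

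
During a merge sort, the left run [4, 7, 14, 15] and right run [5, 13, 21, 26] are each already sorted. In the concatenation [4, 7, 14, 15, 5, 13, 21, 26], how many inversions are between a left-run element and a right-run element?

For each element r of the right run, count left-run elements greater than r:
r = 5: 7, 14, 15 → 3
r = 13: 14, 15 → 2
r = 21: none → 0
r = 26: none → 0
Cross-inversions: 3 + 2 + 0 + 0 = 5

5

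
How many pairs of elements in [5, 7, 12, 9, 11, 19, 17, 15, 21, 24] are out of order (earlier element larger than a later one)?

Sweep left to right; for each value list the smaller values that follow it:
5: 0
7: 0
12: 2
9: 0
11: 0
19: 2
17: 1
15: 0
21: 0
24: 0
Sum: 0 + 0 + 2 + 0 + 0 + 2 + 1 + 0 + 0 + 0 = 5

5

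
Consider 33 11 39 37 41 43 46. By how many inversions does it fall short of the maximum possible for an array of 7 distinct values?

19

Maximum inversions for 7 distinct elements is C(7, 2) = 7·6/2 = 21.
Current inversions — for each element, count later smaller elements:
33: 1
11: 0
39: 1
37: 0
41: 0
43: 0
46: 0
Current total: 1 + 0 + 1 + 0 + 0 + 0 + 0 = 2
Shortfall: 21 − 2 = 19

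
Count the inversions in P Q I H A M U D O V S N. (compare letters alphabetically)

Count, for each position, how many later elements it exceeds:
P → I, H, A, M, D, O, N → 7
Q → I, H, A, M, D, O, N → 7
I → H, A, D → 3
H → A, D → 2
A → none → 0
M → D → 1
U → D, O, S, N → 4
D → none → 0
O → N → 1
V → S, N → 2
S → N → 1
N → none → 0
Sum: 7 + 7 + 3 + 2 + 0 + 1 + 4 + 0 + 1 + 2 + 1 + 0 = 28

28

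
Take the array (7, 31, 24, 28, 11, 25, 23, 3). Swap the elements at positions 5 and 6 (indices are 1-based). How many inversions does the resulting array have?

19 inversions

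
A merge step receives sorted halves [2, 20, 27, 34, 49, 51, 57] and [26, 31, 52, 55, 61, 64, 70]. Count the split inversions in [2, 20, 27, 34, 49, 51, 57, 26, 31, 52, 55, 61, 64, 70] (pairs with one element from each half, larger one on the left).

For each element r of the right run, count left-run elements greater than r:
r = 26: 27, 34, 49, 51, 57 → 5
r = 31: 34, 49, 51, 57 → 4
r = 52: 57 → 1
r = 55: 57 → 1
r = 61: none → 0
r = 64: none → 0
r = 70: none → 0
Cross-inversions: 5 + 4 + 1 + 1 + 0 + 0 + 0 = 11

11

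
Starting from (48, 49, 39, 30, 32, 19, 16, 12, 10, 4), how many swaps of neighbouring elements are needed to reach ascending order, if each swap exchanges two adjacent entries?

43

The minimum number of adjacent swaps to sort an array equals its inversion count, since every such swap removes exactly one inversion.
Count inversions — for each element, later elements that are smaller:
48: 39, 30, 32, 19, 16, 12, 10, 4 → 8
49: 39, 30, 32, 19, 16, 12, 10, 4 → 8
39: 30, 32, 19, 16, 12, 10, 4 → 7
30: 19, 16, 12, 10, 4 → 5
32: 19, 16, 12, 10, 4 → 5
19: 16, 12, 10, 4 → 4
16: 12, 10, 4 → 3
12: 10, 4 → 2
10: 4 → 1
4: none → 0
Total inversions: 8 + 8 + 7 + 5 + 5 + 4 + 3 + 2 + 1 + 0 = 43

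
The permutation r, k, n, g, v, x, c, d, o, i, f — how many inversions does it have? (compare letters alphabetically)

Element-by-element contributions:
r: 8
k: 5
n: 5
g: 3
v: 5
x: 5
c: 0
d: 0
o: 2
i: 1
f: 0
Sum: 8 + 5 + 5 + 3 + 5 + 5 + 0 + 0 + 2 + 1 + 0 = 34

34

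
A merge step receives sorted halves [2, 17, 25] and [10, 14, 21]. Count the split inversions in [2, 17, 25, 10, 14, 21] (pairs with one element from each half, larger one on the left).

Take each right-half value and tally the left-half values above it:
r = 10: 17, 25 → 2
r = 14: 17, 25 → 2
r = 21: 25 → 1
Cross-inversions: 2 + 2 + 1 = 5

5 split inversions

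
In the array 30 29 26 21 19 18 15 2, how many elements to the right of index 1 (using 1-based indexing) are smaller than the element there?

7

The element at index 1 is 30.
Elements after it: 29, 26, 21, 19, 18, 15, 2
Those smaller than 30: 29, 26, 21, 19, 18, 15, 2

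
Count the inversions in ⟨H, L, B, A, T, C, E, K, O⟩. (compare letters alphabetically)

14

Element-by-element contributions:
H: 4
L: 5
B: 1
A: 0
T: 4
C: 0
E: 0
K: 0
O: 0
Sum: 4 + 5 + 1 + 0 + 4 + 0 + 0 + 0 + 0 = 14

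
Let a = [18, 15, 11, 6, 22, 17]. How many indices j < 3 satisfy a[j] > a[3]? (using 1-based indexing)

2 such elements

The element at index 3 is 11.
Elements before it: 18, 15
Those larger than 11: 18, 15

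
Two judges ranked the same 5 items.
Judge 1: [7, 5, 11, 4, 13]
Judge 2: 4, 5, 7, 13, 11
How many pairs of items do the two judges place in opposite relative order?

Assign each item its position (1..5) in the first ordering, then rewrite the second ordering as that position sequence:
positions: 7→1, 5→2, 11→3, 4→4, 13→5
second ordering as positions: [4, 2, 1, 5, 3]
Discordant pairs = inversions in this position sequence.
4: 2, 1, 3 → 3
2: 1 → 1
1: 0
5: 3 → 1
3: 0
Total: 3 + 1 + 0 + 1 + 0 = 5

5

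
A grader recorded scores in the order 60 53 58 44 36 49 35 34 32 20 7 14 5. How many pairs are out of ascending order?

Count, for each position, how many later elements it exceeds:
60: 12
53: 10
58: 10
44: 8
36: 7
49: 7
35: 6
34: 5
32: 4
20: 3
7: 1
14: 1
5: 0
Sum: 12 + 10 + 10 + 8 + 7 + 7 + 6 + 5 + 4 + 3 + 1 + 1 + 0 = 74

There are 74 inversions.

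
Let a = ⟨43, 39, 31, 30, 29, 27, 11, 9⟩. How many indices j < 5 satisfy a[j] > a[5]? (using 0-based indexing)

The element at index 5 is 27.
Elements before it: 43, 39, 31, 30, 29
Those larger than 27: 43, 39, 31, 30, 29

5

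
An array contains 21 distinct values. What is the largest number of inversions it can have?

210

A reversed (strictly descending) arrangement makes every pair an inversion, giving C(21, 2) inversions.
C(21, 2) = 21·20/2 = 210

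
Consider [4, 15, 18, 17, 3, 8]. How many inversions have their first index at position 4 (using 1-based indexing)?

The element at index 4 is 17.
Elements after it: 3, 8
Those smaller than 17: 3, 8

2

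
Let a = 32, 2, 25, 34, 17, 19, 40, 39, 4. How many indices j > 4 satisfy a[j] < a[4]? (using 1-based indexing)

The element at index 4 is 34.
Elements after it: 17, 19, 40, 39, 4
Those smaller than 34: 17, 19, 4

3 such elements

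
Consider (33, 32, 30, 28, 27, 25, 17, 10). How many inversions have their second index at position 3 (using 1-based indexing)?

2

The element at index 3 is 30.
Elements before it: 33, 32
Those larger than 30: 33, 32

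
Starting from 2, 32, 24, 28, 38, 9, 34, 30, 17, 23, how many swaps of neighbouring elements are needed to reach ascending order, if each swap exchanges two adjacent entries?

There are 22 adjacent swaps.

Minimum adjacent swaps = number of inversions (each swap of adjacent out-of-order elements removes one inversion and no swap can remove more).
Count inversions — for each element, later elements that are smaller:
2: none → 0
32: 24, 28, 9, 30, 17, 23 → 6
24: 9, 17, 23 → 3
28: 9, 17, 23 → 3
38: 9, 34, 30, 17, 23 → 5
9: none → 0
34: 30, 17, 23 → 3
30: 17, 23 → 2
17: none → 0
23: none → 0
Total inversions: 0 + 6 + 3 + 3 + 5 + 0 + 3 + 2 + 0 + 0 = 22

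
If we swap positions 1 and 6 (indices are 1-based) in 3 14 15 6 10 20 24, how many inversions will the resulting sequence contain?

13

Positions 1 and 6 hold 3 and 20; after swapping, the array is [20, 14, 15, 6, 10, 3, 24].
Sweep left to right; for each value list the smaller values that follow it:
20 → 14, 15, 6, 10, 3 → 5
14 → 6, 10, 3 → 3
15 → 6, 10, 3 → 3
6 → 3 → 1
10 → 3 → 1
3 → none → 0
24 → none → 0
Sum: 5 + 3 + 3 + 1 + 1 + 0 + 0 = 13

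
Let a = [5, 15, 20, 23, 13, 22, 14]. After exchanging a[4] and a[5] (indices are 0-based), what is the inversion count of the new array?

Positions 4 and 5 hold 13 and 22; after swapping, the array is [5, 15, 20, 23, 22, 13, 14].
Count, for each position, how many later elements it exceeds:
5: 0
15: 2
20: 2
23: 3
22: 2
13: 0
14: 0
Sum: 0 + 2 + 2 + 3 + 2 + 0 + 0 = 9

9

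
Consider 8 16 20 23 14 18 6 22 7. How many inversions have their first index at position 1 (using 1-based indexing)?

2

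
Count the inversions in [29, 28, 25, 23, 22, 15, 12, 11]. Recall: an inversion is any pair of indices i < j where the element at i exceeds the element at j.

28 inversions

For each element, count later entries that are smaller:
29: 7
28: 6
25: 5
23: 4
22: 3
15: 2
12: 1
11: 0
Sum: 7 + 6 + 5 + 4 + 3 + 2 + 1 + 0 = 28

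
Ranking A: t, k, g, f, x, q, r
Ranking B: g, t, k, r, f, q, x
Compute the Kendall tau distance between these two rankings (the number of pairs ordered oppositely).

6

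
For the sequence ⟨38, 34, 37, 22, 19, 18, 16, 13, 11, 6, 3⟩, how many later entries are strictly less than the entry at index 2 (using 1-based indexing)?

8

The element at index 2 is 34.
Elements after it: 37, 22, 19, 18, 16, 13, 11, 6, 3
Those smaller than 34: 22, 19, 18, 16, 13, 11, 6, 3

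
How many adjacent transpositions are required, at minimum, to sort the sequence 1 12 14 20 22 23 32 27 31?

2

Minimum adjacent swaps = number of inversions (each swap of adjacent out-of-order elements removes one inversion and no swap can remove more).
Count inversions — for each element, later elements that are smaller:
1: none → 0
12: none → 0
14: none → 0
20: none → 0
22: none → 0
23: none → 0
32: 27, 31 → 2
27: none → 0
31: none → 0
Total inversions: 0 + 0 + 0 + 0 + 0 + 0 + 2 + 0 + 0 = 2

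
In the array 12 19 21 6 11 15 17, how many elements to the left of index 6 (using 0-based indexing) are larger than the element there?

2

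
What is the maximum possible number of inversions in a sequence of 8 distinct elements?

28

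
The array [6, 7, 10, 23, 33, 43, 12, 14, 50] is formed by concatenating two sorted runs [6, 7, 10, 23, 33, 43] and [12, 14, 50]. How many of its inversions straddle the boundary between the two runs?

Count, for every r in R, how many entries of L exceed r:
r = 12: 23, 33, 43 → 3
r = 14: 23, 33, 43 → 3
r = 50: none → 0
Cross-inversions: 3 + 3 + 0 = 6

6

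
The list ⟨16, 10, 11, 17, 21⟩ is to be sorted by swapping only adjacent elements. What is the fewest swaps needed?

Minimum adjacent swaps = number of inversions (each swap of adjacent out-of-order elements removes one inversion and no swap can remove more).
Count inversions — for each element, later elements that are smaller:
16: 10, 11 → 2
10: none → 0
11: none → 0
17: none → 0
21: none → 0
Total inversions: 2 + 0 + 0 + 0 + 0 = 2

2 swaps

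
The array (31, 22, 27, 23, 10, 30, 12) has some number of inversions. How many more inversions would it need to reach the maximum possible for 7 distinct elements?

7 inversions short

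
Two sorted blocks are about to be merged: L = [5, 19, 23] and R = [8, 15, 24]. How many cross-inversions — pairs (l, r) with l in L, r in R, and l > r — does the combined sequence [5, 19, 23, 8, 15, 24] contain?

4

Take each right-half value and tally the left-half values above it:
r = 8: 19, 23 → 2
r = 15: 19, 23 → 2
r = 24: none → 0
Cross-inversions: 2 + 2 + 0 = 4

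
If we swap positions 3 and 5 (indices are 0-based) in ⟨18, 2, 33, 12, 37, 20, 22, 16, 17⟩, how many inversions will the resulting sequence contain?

18 inversions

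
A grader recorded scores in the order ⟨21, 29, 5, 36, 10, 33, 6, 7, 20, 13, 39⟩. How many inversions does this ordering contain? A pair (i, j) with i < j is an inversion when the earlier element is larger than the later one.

25 out-of-order pairs

Sweep left to right; for each value list the smaller values that follow it:
21 → 5, 10, 6, 7, 20, 13 → 6
29 → 5, 10, 6, 7, 20, 13 → 6
5 → none → 0
36 → 10, 33, 6, 7, 20, 13 → 6
10 → 6, 7 → 2
33 → 6, 7, 20, 13 → 4
6 → none → 0
7 → none → 0
20 → 13 → 1
13 → none → 0
39 → none → 0
Sum: 6 + 6 + 0 + 6 + 2 + 4 + 0 + 0 + 1 + 0 + 0 = 25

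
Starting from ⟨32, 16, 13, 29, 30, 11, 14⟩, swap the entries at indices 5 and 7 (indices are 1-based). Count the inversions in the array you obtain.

Positions 5 and 7 hold 30 and 14; after swapping, the array is [32, 16, 13, 29, 14, 11, 30].
Count, for each position, how many later elements it exceeds:
32 → 16, 13, 29, 14, 11, 30 → 6
16 → 13, 14, 11 → 3
13 → 11 → 1
29 → 14, 11 → 2
14 → 11 → 1
11 → none → 0
30 → none → 0
Sum: 6 + 3 + 1 + 2 + 1 + 0 + 0 = 13

13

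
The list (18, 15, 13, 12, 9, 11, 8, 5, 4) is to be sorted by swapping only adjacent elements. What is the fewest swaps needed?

The minimum number of adjacent swaps to sort an array equals its inversion count, since every such swap removes exactly one inversion.
Count inversions — for each element, later elements that are smaller:
18: 15, 13, 12, 9, 11, 8, 5, 4 → 8
15: 13, 12, 9, 11, 8, 5, 4 → 7
13: 12, 9, 11, 8, 5, 4 → 6
12: 9, 11, 8, 5, 4 → 5
9: 8, 5, 4 → 3
11: 8, 5, 4 → 3
8: 5, 4 → 2
5: 4 → 1
4: none → 0
Total inversions: 8 + 7 + 6 + 5 + 3 + 3 + 2 + 1 + 0 = 35

35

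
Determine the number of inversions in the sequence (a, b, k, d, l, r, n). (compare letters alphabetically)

2 inversions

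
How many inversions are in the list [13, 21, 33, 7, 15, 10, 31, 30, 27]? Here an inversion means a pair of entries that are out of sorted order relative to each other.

15 out-of-order pairs

Count, for each position, how many later elements it exceeds:
13: 2
21: 3
33: 6
7: 0
15: 1
10: 0
31: 2
30: 1
27: 0
Sum: 2 + 3 + 6 + 0 + 1 + 0 + 2 + 1 + 0 = 15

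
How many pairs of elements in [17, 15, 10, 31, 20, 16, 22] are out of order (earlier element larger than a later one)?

Listing every pair i<j with a[i]>a[j] (using 1-based positions):
(1,2): 17 > 15
(1,3): 17 > 10
(1,6): 17 > 16
(2,3): 15 > 10
(4,5): 31 > 20
(4,6): 31 > 16
(4,7): 31 > 22
(5,6): 20 > 16
That's 8 pairs.

8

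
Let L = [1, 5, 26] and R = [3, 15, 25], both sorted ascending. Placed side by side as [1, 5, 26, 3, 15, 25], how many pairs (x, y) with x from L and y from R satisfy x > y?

There are 4 cross-inversions.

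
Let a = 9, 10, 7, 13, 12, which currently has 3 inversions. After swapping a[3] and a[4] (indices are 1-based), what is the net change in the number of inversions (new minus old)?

+1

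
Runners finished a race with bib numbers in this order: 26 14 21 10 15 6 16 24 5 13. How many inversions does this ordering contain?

For each element, count later entries that are smaller:
26 → 14, 21, 10, 15, 6, 16, 24, 5, 13 → 9
14 → 10, 6, 5, 13 → 4
21 → 10, 15, 6, 16, 5, 13 → 6
10 → 6, 5 → 2
15 → 6, 5, 13 → 3
6 → 5 → 1
16 → 5, 13 → 2
24 → 5, 13 → 2
5 → none → 0
13 → none → 0
Sum: 9 + 4 + 6 + 2 + 3 + 1 + 2 + 2 + 0 + 0 = 29

There are 29 out-of-order pairs.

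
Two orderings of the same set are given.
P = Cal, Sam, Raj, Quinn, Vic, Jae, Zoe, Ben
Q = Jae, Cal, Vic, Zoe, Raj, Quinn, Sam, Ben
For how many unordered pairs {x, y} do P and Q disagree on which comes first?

Assign each item its position (1..8) in the first ordering, then rewrite the second ordering as that position sequence:
positions: Cal→1, Sam→2, Raj→3, Quinn→4, Vic→5, Jae→6, Zoe→7, Ben→8
second ordering as positions: [6, 1, 5, 7, 3, 4, 2, 8]
Discordant pairs = inversions in this position sequence.
6: 1, 5, 3, 4, 2 → 5
1: 0
5: 3, 4, 2 → 3
7: 3, 4, 2 → 3
3: 2 → 1
4: 2 → 1
2: 0
8: 0
Total: 5 + 0 + 3 + 3 + 1 + 1 + 0 + 0 = 13

13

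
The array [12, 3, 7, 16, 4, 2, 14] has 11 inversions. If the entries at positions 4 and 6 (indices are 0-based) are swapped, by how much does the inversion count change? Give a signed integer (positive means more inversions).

+1

Positions 4 and 6 hold 4 and 14; after swapping, the array is [12, 3, 7, 16, 14, 2, 4].
Element-by-element contributions:
12 → 3, 7, 2, 4 → 4
3 → 2 → 1
7 → 2, 4 → 2
16 → 14, 2, 4 → 3
14 → 2, 4 → 2
2 → none → 0
4 → none → 0
Sum: 4 + 1 + 2 + 3 + 2 + 0 + 0 = 12
Change: 12 − 11 = +1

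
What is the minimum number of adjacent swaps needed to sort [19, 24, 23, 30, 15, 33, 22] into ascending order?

9

Minimum adjacent swaps = number of inversions (each swap of adjacent out-of-order elements removes one inversion and no swap can remove more).
Count inversions — for each element, later elements that are smaller:
19: 15 → 1
24: 23, 15, 22 → 3
23: 15, 22 → 2
30: 15, 22 → 2
15: none → 0
33: 22 → 1
22: none → 0
Total inversions: 1 + 3 + 2 + 2 + 0 + 1 + 0 = 9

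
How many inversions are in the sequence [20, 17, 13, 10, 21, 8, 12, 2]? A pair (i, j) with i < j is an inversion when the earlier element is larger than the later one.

For each element, count later entries that are smaller:
20 → 17, 13, 10, 8, 12, 2 → 6
17 → 13, 10, 8, 12, 2 → 5
13 → 10, 8, 12, 2 → 4
10 → 8, 2 → 2
21 → 8, 12, 2 → 3
8 → 2 → 1
12 → 2 → 1
2 → none → 0
Sum: 6 + 5 + 4 + 2 + 3 + 1 + 1 + 0 = 22

22 inversions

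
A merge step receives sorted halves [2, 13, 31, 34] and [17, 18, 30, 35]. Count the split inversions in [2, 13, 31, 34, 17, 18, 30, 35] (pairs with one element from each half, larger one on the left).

Take each right-half value and tally the left-half values above it:
r = 17: 31, 34 → 2
r = 18: 31, 34 → 2
r = 30: 31, 34 → 2
r = 35: none → 0
Cross-inversions: 2 + 2 + 2 + 0 = 6

There are 6 split inversions.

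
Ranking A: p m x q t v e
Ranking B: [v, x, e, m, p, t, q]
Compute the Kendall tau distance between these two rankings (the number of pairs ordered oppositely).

Assign each item its position (1..7) in the first ordering, then rewrite the second ordering as that position sequence:
positions: p→1, m→2, x→3, q→4, t→5, v→6, e→7
second ordering as positions: [6, 3, 7, 2, 1, 5, 4]
Discordant pairs = inversions in this position sequence.
6: 3, 2, 1, 5, 4 → 5
3: 2, 1 → 2
7: 2, 1, 5, 4 → 4
2: 1 → 1
1: 0
5: 4 → 1
4: 0
Total: 5 + 2 + 4 + 1 + 0 + 1 + 0 = 13

13 discordant pairs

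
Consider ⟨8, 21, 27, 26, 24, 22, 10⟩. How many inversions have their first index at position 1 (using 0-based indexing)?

1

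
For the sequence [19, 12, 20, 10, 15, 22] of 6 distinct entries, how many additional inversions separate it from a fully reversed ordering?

9 inversions short

Maximum inversions for 6 distinct elements is C(6, 2) = 6·5/2 = 15.
Current inversions — for each element, count later smaller elements:
19: 3
12: 1
20: 2
10: 0
15: 0
22: 0
Current total: 3 + 1 + 2 + 0 + 0 + 0 = 6
Shortfall: 15 − 6 = 9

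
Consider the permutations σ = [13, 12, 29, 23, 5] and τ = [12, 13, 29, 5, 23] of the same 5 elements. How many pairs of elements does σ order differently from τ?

Assign each item its position (1..5) in the first ordering, then rewrite the second ordering as that position sequence:
positions: 13→1, 12→2, 29→3, 23→4, 5→5
second ordering as positions: [2, 1, 3, 5, 4]
Discordant pairs = inversions in this position sequence.
2: 1 → 1
1: 0
3: 0
5: 4 → 1
4: 0
Total: 1 + 0 + 0 + 1 + 0 = 2

2 discordant pairs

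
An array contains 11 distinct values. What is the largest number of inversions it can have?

A reversed (strictly descending) arrangement makes every pair an inversion, giving C(11, 2) inversions.
C(11, 2) = 11·10/2 = 55

55 inversions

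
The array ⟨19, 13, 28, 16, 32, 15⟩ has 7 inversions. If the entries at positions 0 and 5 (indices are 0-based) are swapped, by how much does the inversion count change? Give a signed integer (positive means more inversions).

Positions 0 and 5 hold 19 and 15; after swapping, the array is [15, 13, 28, 16, 32, 19].
Count, for each position, how many later elements it exceeds:
15: 1
13: 0
28: 2
16: 0
32: 1
19: 0
Sum: 1 + 0 + 2 + 0 + 1 + 0 = 4
Change: 4 − 7 = -3

-3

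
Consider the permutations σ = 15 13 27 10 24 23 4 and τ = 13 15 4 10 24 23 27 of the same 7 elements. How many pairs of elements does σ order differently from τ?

Assign each item its position (1..7) in the first ordering, then rewrite the second ordering as that position sequence:
positions: 15→1, 13→2, 27→3, 10→4, 24→5, 23→6, 4→7
second ordering as positions: [2, 1, 7, 4, 5, 6, 3]
Discordant pairs = inversions in this position sequence.
2: 1 → 1
1: 0
7: 4, 5, 6, 3 → 4
4: 3 → 1
5: 3 → 1
6: 3 → 1
3: 0
Total: 1 + 0 + 4 + 1 + 1 + 1 + 0 = 8

8 discordant pairs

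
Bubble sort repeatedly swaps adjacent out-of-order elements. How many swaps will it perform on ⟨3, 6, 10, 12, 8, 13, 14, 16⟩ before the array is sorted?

The minimum number of adjacent swaps to sort an array equals its inversion count, since every such swap removes exactly one inversion.
Count inversions — for each element, later elements that are smaller:
3: none → 0
6: none → 0
10: 8 → 1
12: 8 → 1
8: none → 0
13: none → 0
14: none → 0
16: none → 0
Total inversions: 0 + 0 + 1 + 1 + 0 + 0 + 0 + 0 = 2

2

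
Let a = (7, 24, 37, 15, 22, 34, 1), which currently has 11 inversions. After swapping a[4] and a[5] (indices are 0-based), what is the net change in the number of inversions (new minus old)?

+1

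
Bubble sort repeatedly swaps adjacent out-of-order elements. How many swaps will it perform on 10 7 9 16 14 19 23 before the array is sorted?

Each adjacent swap fixes exactly one inversion, so the minimum swap count equals the number of inversions.
Count inversions — for each element, later elements that are smaller:
10: 7, 9 → 2
7: none → 0
9: none → 0
16: 14 → 1
14: none → 0
19: none → 0
23: none → 0
Total inversions: 2 + 0 + 0 + 1 + 0 + 0 + 0 = 3

Swaps: 3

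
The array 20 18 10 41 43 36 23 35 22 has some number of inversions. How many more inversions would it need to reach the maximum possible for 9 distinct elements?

Maximum inversions for 9 distinct elements is C(9, 2) = 9·8/2 = 36.
Current inversions — for each element, count later smaller elements:
20: 2
18: 1
10: 0
41: 4
43: 4
36: 3
23: 1
35: 1
22: 0
Current total: 2 + 1 + 0 + 4 + 4 + 3 + 1 + 1 + 0 = 16
Shortfall: 36 − 16 = 20

20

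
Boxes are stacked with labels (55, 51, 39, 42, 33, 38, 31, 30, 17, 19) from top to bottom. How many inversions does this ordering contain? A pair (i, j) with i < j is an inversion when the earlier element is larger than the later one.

Element-by-element contributions:
55: 9
51: 8
39: 6
42: 6
33: 4
38: 4
31: 3
30: 2
17: 0
19: 0
Sum: 9 + 8 + 6 + 6 + 4 + 4 + 3 + 2 + 0 + 0 = 42

There are 42 inversions.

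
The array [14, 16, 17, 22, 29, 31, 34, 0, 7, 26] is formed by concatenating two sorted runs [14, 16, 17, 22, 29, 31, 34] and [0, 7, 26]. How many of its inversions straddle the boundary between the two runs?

17 cross-inversions

For each element r of the right run, count left-run elements greater than r:
r = 0: 14, 16, 17, 22, 29, 31, 34 → 7
r = 7: 14, 16, 17, 22, 29, 31, 34 → 7
r = 26: 29, 31, 34 → 3
Cross-inversions: 7 + 7 + 3 = 17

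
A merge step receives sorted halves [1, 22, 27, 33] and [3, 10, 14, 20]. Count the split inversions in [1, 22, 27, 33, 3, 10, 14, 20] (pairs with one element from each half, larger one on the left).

12

Count, for every r in R, how many entries of L exceed r:
r = 3: 22, 27, 33 → 3
r = 10: 22, 27, 33 → 3
r = 14: 22, 27, 33 → 3
r = 20: 22, 27, 33 → 3
Cross-inversions: 3 + 3 + 3 + 3 = 12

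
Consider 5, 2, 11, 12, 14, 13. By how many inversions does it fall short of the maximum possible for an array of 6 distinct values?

13 inversions short

Maximum inversions for 6 distinct elements is C(6, 2) = 6·5/2 = 15.
Current inversions — for each element, count later smaller elements:
5: 1
2: 0
11: 0
12: 0
14: 1
13: 0
Current total: 1 + 0 + 0 + 0 + 1 + 0 = 2
Shortfall: 15 − 2 = 13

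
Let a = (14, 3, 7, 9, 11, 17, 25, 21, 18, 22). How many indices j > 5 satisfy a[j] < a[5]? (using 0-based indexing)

The element at index 5 is 17.
Elements after it: 25, 21, 18, 22
None of them are smaller than 17.

0 such elements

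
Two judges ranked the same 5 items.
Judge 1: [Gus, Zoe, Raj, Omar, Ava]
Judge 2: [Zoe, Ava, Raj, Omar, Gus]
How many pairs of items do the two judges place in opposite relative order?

6 discordant pairs

Assign each item its position (1..5) in the first ordering, then rewrite the second ordering as that position sequence:
positions: Gus→1, Zoe→2, Raj→3, Omar→4, Ava→5
second ordering as positions: [2, 5, 3, 4, 1]
Discordant pairs = inversions in this position sequence.
2: 1 → 1
5: 3, 4, 1 → 3
3: 1 → 1
4: 1 → 1
1: 0
Total: 1 + 3 + 1 + 1 + 0 = 6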